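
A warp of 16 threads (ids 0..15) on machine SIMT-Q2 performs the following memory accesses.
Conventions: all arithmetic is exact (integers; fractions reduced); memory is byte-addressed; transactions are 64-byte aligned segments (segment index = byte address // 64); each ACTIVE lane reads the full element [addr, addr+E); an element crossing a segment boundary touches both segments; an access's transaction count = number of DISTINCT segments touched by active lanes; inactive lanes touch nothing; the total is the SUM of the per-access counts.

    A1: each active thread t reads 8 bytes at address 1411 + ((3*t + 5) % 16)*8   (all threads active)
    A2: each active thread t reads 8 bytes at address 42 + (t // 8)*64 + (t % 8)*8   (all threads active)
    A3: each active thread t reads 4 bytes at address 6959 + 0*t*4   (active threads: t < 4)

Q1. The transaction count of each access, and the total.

A1: 3 transactions
A2: 3 transactions
A3: 1 transaction

Answer: 3,3,1; total 7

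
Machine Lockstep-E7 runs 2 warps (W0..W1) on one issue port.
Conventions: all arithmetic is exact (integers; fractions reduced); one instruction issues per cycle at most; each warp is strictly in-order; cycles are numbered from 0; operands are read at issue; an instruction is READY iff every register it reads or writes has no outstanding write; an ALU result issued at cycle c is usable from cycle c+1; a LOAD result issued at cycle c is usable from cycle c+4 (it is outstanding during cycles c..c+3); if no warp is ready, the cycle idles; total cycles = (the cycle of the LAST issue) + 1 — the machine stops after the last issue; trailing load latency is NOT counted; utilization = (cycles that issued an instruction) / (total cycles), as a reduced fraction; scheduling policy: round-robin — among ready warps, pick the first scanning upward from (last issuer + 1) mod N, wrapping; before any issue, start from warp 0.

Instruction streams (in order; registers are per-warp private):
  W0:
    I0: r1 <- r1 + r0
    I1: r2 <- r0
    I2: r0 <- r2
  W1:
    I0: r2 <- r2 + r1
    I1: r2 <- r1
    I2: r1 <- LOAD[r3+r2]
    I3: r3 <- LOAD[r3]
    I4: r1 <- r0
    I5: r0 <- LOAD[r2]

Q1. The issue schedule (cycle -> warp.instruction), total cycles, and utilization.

cycle 0: W0.I0
cycle 1: W1.I0
cycle 2: W0.I1
cycle 3: W1.I1
cycle 4: W0.I2
cycle 5: W1.I2
cycle 6: W1.I3
cycle 7: idle
cycle 8: idle
cycle 9: W1.I4
cycle 10: W1.I5

Answer: 11 cycles, utilization 9/11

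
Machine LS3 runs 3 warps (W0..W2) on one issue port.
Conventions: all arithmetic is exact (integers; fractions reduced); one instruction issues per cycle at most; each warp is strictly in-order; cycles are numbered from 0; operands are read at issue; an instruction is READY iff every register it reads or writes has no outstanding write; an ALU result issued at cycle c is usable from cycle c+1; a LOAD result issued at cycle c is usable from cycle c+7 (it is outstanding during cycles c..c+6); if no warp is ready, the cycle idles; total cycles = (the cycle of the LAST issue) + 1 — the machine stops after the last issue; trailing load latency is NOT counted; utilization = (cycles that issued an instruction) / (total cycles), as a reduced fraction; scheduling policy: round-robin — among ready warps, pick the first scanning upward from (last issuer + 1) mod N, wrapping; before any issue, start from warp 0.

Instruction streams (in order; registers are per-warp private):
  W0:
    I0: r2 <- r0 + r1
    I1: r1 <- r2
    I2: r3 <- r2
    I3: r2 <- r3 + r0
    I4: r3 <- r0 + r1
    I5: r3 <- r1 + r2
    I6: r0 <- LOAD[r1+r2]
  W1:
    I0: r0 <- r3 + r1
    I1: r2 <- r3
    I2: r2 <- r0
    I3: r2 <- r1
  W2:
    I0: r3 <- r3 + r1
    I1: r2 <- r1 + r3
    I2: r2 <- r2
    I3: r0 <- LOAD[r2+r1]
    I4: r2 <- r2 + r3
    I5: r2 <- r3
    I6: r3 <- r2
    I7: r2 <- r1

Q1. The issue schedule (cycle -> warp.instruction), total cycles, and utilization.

cycle 0: W0.I0
cycle 1: W1.I0
cycle 2: W2.I0
cycle 3: W0.I1
cycle 4: W1.I1
cycle 5: W2.I1
cycle 6: W0.I2
cycle 7: W1.I2
cycle 8: W2.I2
cycle 9: W0.I3
cycle 10: W1.I3
cycle 11: W2.I3
cycle 12: W0.I4
cycle 13: W2.I4
cycle 14: W0.I5
cycle 15: W2.I5
cycle 16: W0.I6
cycle 17: W2.I6
cycle 18: W2.I7

Answer: 19 cycles, utilization 1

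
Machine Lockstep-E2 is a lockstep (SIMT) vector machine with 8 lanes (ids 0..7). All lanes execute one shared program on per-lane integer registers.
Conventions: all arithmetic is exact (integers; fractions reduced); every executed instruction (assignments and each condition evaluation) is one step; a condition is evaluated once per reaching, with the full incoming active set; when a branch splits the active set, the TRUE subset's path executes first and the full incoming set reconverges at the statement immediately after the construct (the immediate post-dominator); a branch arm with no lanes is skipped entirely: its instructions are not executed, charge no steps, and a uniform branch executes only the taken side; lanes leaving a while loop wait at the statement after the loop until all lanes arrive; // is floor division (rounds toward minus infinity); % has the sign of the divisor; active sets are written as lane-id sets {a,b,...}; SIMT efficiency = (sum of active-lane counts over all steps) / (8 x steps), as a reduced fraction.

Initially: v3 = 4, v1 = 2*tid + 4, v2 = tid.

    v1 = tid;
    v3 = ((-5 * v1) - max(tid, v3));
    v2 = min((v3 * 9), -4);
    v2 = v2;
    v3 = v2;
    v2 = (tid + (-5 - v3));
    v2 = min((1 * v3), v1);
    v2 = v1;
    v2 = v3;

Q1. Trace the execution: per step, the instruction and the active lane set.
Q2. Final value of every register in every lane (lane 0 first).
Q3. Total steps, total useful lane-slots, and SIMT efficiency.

step 0: v1 <- tid                    {0,1,2,3,4,5,6,7}
step 1: v3 <- ((-5 * v1) - max(tid, v3)) {0,1,2,3,4,5,6,7}
step 2: v2 <- min((v3 * 9), -4)      {0,1,2,3,4,5,6,7}
step 3: v2 <- v2                     {0,1,2,3,4,5,6,7}
step 4: v3 <- v2                     {0,1,2,3,4,5,6,7}
step 5: v2 <- (tid + (-5 - v3))      {0,1,2,3,4,5,6,7}
step 6: v2 <- min((1 * v3), v1)      {0,1,2,3,4,5,6,7}
step 7: v2 <- v1                     {0,1,2,3,4,5,6,7}
step 8: v2 <- v3                     {0,1,2,3,4,5,6,7}

Answer: 9 steps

v3: -36,-81,-126,-171,-216,-270,-324,-378
v1: 0,1,2,3,4,5,6,7
v2: -36,-81,-126,-171,-216,-270,-324,-378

steps = 9; useful = 72; efficiency = 72/72 = 1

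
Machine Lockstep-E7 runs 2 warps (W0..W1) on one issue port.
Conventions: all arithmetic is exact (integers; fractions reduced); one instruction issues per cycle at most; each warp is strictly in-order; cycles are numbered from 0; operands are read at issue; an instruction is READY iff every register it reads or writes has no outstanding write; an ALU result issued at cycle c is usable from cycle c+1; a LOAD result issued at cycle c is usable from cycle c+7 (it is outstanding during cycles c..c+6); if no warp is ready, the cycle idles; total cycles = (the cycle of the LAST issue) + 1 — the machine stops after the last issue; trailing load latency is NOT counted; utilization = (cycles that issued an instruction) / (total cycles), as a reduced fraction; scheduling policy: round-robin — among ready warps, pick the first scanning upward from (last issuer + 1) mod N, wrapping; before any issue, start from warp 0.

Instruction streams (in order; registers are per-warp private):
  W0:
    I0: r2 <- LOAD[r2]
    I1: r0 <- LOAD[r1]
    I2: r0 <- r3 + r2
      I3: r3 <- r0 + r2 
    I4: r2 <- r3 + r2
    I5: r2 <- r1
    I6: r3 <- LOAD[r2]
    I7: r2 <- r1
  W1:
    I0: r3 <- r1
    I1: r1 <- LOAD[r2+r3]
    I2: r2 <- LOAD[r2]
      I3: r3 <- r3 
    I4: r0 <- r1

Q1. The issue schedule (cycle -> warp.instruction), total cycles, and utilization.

cycle 0: W0.I0
cycle 1: W1.I0
cycle 2: W0.I1
cycle 3: W1.I1
cycle 4: W1.I2
cycle 5: W1.I3
cycle 6: idle
cycle 7: idle
cycle 8: idle
cycle 9: W0.I2
cycle 10: W1.I4
cycle 11: W0.I3
cycle 12: W0.I4
cycle 13: W0.I5
cycle 14: W0.I6
cycle 15: W0.I7

Answer: 16 cycles, utilization 13/16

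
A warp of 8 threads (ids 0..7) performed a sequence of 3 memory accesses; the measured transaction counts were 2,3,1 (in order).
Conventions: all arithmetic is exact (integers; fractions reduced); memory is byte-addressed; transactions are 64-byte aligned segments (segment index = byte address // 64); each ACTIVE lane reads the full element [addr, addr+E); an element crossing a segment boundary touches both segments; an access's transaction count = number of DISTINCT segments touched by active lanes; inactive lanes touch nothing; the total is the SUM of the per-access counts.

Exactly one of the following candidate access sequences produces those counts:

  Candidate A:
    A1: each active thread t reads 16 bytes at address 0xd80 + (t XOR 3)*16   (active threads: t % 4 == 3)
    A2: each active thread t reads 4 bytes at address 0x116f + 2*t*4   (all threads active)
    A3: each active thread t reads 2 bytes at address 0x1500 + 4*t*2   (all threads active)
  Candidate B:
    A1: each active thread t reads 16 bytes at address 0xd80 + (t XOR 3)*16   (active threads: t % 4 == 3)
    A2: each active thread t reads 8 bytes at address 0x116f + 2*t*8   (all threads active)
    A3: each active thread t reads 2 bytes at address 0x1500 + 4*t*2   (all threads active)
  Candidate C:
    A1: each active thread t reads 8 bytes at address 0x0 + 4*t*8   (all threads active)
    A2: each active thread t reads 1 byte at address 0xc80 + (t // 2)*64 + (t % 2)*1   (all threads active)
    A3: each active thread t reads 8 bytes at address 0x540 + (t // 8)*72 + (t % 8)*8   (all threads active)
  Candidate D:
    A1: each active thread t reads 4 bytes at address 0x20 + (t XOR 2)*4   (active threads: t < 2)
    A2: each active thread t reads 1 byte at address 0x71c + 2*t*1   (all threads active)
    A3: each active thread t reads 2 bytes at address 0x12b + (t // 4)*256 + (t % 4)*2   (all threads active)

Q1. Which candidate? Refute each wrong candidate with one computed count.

A: A2 gives 2 transactions, not 3
C: A1 gives 4 transactions, not 2
D: A1 gives 1 transaction, not 2
B: all counts match (2,3,1)

Answer: B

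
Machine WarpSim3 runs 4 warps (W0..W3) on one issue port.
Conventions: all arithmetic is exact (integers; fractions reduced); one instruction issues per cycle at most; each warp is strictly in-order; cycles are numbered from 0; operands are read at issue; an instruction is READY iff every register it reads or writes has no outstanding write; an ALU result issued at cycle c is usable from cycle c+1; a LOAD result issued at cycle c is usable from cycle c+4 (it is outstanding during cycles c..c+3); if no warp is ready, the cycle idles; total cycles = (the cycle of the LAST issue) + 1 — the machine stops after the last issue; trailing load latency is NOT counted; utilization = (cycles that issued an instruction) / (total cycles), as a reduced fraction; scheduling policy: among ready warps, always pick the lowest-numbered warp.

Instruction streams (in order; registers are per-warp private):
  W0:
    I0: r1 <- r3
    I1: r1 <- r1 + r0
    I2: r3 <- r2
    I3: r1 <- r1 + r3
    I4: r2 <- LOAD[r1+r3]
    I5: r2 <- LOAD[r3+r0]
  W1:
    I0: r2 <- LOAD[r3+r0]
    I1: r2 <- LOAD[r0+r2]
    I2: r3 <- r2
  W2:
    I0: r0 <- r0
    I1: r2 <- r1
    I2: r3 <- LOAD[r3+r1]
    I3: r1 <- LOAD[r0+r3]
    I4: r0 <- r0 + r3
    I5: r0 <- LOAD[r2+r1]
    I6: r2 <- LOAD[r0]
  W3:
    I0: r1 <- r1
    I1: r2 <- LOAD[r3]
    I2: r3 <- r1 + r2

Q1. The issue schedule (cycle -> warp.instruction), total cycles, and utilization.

cycle 0: W0.I0
cycle 1: W0.I1
cycle 2: W0.I2
cycle 3: W0.I3
cycle 4: W0.I4
cycle 5: W1.I0
cycle 6: W2.I0
cycle 7: W2.I1
cycle 8: W0.I5
cycle 9: W1.I1
cycle 10: W2.I2
cycle 11: W3.I0
cycle 12: W3.I1
cycle 13: W1.I2
cycle 14: W2.I3
cycle 15: W2.I4
cycle 16: W3.I2
cycle 17: idle
cycle 18: W2.I5
cycle 19: idle
cycle 20: idle
cycle 21: idle
cycle 22: W2.I6

Answer: 23 cycles, utilization 19/23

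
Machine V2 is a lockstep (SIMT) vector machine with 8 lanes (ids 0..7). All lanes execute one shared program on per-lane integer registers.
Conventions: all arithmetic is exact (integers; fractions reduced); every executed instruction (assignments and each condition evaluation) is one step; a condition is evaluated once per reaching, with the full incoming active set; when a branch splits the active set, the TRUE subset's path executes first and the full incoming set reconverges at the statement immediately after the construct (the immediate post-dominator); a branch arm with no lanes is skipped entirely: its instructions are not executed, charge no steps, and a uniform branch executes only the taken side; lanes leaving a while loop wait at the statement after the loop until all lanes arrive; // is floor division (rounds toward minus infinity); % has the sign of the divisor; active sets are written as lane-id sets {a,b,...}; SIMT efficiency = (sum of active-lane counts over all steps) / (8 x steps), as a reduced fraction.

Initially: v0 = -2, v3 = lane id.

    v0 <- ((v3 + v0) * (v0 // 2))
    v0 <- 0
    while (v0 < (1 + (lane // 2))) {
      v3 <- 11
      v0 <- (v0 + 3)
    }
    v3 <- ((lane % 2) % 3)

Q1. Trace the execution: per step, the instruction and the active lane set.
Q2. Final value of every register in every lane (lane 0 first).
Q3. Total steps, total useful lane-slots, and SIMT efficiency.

step 0: v0 <- ((v3 + v0) * (v0 // 2)) {0,1,2,3,4,5,6,7}
step 1: v0 <- 0                      {0,1,2,3,4,5,6,7}
step 2: eval (v0 < (1 + (lane // 2))) {0,1,2,3,4,5,6,7}
step 3: v3 <- 11                     {0,1,2,3,4,5,6,7}
step 4: v0 <- (v0 + 3)               {0,1,2,3,4,5,6,7}
step 5: eval (v0 < (1 + (lane // 2))) {0,1,2,3,4,5,6,7}
step 6: v3 <- 11                     {6,7}
step 7: v0 <- (v0 + 3)               {6,7}
step 8: eval (v0 < (1 + (lane // 2))) {6,7}
step 9: v3 <- ((lane % 2) % 3)       {0,1,2,3,4,5,6,7}

Answer: 10 steps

v0: 3,3,3,3,3,3,6,6
v3: 0,1,0,1,0,1,0,1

steps = 10; useful = 62; efficiency = 62/80 = 31/40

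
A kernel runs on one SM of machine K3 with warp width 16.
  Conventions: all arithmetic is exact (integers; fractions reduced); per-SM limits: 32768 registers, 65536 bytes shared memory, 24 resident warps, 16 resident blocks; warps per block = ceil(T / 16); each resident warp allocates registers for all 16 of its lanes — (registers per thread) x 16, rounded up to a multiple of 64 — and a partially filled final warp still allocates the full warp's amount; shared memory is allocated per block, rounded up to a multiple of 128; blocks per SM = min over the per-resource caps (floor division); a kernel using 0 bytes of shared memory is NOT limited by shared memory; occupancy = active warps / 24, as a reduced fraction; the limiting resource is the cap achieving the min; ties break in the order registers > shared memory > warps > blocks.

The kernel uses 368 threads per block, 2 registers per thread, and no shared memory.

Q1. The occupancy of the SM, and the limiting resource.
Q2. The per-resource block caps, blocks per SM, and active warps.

Answer: occupancy 23/24, limited by warps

registers: 22 blocks
shared memory: no limit (kernel uses none)
warps: 1 block
blocks: 16 blocks

Answer: 1 block, 23 active warps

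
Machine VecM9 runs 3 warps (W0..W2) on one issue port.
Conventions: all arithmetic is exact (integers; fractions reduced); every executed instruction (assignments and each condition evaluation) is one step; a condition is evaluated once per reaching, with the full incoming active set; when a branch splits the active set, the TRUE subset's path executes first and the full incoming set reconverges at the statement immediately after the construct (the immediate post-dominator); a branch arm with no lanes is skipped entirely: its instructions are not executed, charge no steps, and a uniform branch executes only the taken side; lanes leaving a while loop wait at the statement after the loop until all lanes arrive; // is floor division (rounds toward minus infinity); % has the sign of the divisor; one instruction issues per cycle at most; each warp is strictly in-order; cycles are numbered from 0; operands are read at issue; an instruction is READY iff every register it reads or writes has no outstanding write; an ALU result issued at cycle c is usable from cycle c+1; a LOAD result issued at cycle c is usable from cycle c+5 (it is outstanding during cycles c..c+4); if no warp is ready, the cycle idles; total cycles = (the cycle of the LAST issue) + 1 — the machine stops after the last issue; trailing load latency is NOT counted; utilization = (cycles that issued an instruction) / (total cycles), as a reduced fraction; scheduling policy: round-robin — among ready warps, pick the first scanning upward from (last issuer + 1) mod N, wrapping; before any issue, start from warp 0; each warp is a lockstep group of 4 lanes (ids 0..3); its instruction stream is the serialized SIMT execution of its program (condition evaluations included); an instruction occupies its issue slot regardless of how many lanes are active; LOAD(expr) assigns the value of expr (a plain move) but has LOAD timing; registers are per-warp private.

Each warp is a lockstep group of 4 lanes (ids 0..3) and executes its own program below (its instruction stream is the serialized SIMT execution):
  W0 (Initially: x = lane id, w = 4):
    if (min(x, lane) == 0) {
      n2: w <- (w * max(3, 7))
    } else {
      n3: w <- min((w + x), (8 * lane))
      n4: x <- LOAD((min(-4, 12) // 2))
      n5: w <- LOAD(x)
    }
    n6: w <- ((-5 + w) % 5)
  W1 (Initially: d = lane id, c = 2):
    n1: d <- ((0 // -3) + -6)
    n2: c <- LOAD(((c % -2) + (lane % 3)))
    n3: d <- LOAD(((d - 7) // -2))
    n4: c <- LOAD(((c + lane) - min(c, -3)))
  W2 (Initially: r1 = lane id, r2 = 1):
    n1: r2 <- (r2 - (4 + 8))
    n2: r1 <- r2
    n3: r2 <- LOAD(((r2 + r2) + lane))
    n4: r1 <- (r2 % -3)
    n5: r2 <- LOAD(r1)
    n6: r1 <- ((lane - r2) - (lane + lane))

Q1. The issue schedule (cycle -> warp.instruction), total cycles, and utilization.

cycle 0: W0.I0
cycle 1: W1.I0
cycle 2: W2.I0
cycle 3: W0.I1
cycle 4: W1.I1
cycle 5: W2.I1
cycle 6: W0.I2
cycle 7: W1.I2
cycle 8: W2.I2
cycle 9: W0.I3
cycle 10: W1.I3
cycle 11: idle
cycle 12: idle
cycle 13: W2.I3
cycle 14: W0.I4
cycle 15: W2.I4
cycle 16: idle
cycle 17: idle
cycle 18: idle
cycle 19: W0.I5
cycle 20: W2.I5

Answer: 21 cycles, utilization 16/21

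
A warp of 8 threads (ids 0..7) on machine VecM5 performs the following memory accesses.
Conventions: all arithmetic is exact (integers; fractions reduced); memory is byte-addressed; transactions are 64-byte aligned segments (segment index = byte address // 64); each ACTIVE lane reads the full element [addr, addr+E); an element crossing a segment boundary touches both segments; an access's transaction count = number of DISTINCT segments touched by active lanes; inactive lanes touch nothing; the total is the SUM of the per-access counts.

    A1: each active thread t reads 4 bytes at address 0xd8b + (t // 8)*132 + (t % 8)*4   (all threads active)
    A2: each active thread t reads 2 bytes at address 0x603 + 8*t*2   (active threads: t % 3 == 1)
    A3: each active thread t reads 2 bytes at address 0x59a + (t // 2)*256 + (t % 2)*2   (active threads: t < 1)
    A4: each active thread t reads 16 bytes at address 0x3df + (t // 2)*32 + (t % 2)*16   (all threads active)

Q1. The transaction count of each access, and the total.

A1: 1 transaction
A2: 2 transactions
A3: 1 transaction
A4: 3 transactions

Answer: 1,2,1,3; total 7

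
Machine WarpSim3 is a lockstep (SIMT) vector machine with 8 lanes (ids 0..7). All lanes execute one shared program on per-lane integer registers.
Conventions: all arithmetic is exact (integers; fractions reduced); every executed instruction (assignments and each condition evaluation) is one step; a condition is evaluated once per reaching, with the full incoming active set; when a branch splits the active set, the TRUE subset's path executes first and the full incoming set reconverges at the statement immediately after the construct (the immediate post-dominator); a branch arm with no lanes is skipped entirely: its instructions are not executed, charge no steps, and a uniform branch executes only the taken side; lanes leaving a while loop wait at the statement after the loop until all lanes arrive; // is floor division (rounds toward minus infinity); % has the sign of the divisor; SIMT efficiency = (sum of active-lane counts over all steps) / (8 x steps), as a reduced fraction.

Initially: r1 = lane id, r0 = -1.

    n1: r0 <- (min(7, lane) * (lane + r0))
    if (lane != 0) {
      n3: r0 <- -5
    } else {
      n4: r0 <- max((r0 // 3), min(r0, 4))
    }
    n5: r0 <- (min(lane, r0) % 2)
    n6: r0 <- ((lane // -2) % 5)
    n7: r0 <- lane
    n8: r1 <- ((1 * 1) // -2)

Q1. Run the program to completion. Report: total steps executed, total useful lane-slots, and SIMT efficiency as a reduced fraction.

Answer: 8 steps, 56 useful, 7/8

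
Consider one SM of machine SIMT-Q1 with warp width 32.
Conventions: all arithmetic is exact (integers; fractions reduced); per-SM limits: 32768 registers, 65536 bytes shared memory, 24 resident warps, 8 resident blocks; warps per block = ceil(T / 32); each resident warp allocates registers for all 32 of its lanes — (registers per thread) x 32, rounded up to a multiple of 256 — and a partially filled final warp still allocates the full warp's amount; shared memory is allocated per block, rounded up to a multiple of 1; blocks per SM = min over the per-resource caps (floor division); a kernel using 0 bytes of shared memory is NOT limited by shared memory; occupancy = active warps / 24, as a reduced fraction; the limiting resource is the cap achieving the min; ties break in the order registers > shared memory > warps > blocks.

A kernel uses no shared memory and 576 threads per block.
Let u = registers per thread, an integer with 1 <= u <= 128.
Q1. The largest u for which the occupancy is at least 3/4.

Answer: u = 56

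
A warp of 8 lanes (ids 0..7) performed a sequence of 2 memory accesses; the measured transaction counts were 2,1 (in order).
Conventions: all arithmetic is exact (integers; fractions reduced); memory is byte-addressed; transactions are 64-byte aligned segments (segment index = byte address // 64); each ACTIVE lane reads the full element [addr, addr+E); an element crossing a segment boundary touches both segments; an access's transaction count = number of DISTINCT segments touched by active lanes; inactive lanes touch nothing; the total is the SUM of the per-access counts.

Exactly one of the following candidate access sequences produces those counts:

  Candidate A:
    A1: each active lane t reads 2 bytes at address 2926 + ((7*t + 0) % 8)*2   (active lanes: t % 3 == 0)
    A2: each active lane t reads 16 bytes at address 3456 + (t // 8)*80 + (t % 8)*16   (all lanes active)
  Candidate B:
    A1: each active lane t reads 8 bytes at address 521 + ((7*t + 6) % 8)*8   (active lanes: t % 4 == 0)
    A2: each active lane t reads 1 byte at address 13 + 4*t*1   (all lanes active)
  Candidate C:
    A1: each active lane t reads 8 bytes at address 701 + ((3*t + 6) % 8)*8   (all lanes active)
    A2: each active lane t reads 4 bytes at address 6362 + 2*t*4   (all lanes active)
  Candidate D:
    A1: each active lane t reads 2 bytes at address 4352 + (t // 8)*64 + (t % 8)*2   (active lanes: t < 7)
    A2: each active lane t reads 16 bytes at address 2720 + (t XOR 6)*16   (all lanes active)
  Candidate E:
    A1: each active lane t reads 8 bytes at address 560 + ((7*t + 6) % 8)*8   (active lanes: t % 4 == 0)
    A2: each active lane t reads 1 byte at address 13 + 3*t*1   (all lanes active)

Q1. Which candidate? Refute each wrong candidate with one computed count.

A: A1 gives 1 transaction, not 2
C: A2 gives 2 transactions, not 1
D: A1 gives 1 transaction, not 2
E: A1 gives 1 transaction, not 2
B: all counts match (2,1)

Answer: B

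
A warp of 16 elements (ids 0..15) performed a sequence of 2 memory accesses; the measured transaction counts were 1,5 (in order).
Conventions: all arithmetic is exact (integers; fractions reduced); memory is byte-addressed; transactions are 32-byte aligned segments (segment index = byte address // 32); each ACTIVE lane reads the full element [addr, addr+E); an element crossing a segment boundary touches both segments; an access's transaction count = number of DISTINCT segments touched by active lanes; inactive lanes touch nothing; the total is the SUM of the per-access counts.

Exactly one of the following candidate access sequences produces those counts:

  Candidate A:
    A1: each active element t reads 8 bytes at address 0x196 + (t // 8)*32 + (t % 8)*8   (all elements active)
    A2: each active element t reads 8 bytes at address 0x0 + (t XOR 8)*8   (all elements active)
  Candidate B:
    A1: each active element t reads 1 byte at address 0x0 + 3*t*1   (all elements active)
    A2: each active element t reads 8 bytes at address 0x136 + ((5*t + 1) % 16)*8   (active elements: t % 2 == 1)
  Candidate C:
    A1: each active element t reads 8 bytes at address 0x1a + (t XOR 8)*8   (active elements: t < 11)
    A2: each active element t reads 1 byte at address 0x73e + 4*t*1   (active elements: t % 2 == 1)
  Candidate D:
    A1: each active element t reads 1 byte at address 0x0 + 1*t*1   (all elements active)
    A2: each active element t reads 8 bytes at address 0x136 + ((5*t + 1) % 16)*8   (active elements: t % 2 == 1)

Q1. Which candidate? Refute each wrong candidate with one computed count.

A: A1 gives 4 transactions, not 1
B: A1 gives 2 transactions, not 1
C: A1 gives 5 transactions, not 1
D: all counts match (1,5)

Answer: D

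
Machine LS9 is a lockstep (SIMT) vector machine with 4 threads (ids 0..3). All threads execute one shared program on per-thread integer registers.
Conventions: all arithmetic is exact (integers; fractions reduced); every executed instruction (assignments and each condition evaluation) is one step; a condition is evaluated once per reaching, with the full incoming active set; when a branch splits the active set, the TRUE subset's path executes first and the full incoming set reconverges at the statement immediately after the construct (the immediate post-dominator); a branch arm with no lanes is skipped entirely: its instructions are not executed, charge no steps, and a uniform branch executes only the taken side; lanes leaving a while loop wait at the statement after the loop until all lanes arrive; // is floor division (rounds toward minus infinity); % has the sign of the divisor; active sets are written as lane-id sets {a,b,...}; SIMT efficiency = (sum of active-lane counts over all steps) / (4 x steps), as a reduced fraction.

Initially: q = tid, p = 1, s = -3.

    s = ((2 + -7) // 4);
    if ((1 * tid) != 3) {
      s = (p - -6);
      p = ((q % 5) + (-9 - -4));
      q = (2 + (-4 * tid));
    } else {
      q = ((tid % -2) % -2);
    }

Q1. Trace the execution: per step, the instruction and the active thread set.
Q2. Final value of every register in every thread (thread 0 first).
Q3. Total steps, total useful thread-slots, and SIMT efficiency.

step 0: s <- ((2 + -7) // 4)         {0,1,2,3}
step 1: eval ((1 * tid) != 3)        {0,1,2,3}
step 2: s <- (p - -6)                {0,1,2}
step 3: p <- ((q % 5) + (-9 - -4))   {0,1,2}
step 4: q <- (2 + (-4 * tid))        {0,1,2}
step 5: q <- ((tid % -2) % -2)       {3}

Answer: 6 steps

q: 2,-2,-6,-1
p: -5,-4,-3,1
s: 7,7,7,-2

steps = 6; useful = 18; efficiency = 18/24 = 3/4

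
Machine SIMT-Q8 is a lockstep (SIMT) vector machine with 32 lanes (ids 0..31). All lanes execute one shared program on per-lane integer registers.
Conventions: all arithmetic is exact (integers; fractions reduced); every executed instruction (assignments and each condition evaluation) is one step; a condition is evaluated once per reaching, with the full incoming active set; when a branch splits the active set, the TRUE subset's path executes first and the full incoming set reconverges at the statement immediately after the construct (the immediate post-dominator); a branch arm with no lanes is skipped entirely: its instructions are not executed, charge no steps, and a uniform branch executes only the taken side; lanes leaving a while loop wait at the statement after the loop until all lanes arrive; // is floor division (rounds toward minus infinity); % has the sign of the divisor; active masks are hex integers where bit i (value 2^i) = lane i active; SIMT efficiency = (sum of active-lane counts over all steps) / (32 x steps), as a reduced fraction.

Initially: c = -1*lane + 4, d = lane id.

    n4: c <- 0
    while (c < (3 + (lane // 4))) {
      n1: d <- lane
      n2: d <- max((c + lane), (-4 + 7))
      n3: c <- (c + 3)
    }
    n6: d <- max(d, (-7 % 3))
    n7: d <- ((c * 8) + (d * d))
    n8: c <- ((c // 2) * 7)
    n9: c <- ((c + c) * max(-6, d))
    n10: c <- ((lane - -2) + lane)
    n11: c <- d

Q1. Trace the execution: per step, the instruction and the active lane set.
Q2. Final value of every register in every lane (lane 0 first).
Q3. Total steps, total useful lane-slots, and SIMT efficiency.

step 0: c <- 0                       0xffffffff
step 1: eval (c < (3 + (lane // 4))) 0xffffffff
step 2: d <- lane                    0xffffffff
step 3: d <- max((c + lane), (-4 + 7)) 0xffffffff
step 4: c <- (c + 3)                 0xffffffff
step 5: eval (c < (3 + (lane // 4))) 0xffffffff
step 6: d <- lane                    0xfffffff0
step 7: d <- max((c + lane), (-4 + 7)) 0xfffffff0
step 8: c <- (c + 3)                 0xfffffff0
step 9: eval (c < (3 + (lane // 4))) 0xfffffff0
step 10: d <- lane                    0xffff0000
step 11: d <- max((c + lane), (-4 + 7)) 0xffff0000
step 12: c <- (c + 3)                 0xffff0000
step 13: eval (c < (3 + (lane // 4))) 0xffff0000
step 14: d <- lane                    0xf0000000
step 15: d <- max((c + lane), (-4 + 7)) 0xf0000000
step 16: c <- (c + 3)                 0xf0000000
step 17: eval (c < (3 + (lane // 4))) 0xf0000000
step 18: d <- max(d, (-7 % 3))        0xffffffff
step 19: d <- ((c * 8) + (d * d))     0xffffffff
step 20: c <- ((c // 2) * 7)          0xffffffff
step 21: c <- ((c + c) * max(-6, d))  0xffffffff
step 22: c <- ((lane - -2) + lane)    0xffffffff
step 23: c <- d                       0xffffffff

Answer: 24 steps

c: 33,33,33,33,97,112,129,148,169,192,217,244,273,304,337,372,556,601,648,697,748,801,856,913,972,1033,1096,1161,1465,1540,1617,1696
d: 33,33,33,33,97,112,129,148,169,192,217,244,273,304,337,372,556,601,648,697,748,801,856,913,972,1033,1096,1161,1465,1540,1617,1696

steps = 24; useful = 576; efficiency = 576/768 = 3/4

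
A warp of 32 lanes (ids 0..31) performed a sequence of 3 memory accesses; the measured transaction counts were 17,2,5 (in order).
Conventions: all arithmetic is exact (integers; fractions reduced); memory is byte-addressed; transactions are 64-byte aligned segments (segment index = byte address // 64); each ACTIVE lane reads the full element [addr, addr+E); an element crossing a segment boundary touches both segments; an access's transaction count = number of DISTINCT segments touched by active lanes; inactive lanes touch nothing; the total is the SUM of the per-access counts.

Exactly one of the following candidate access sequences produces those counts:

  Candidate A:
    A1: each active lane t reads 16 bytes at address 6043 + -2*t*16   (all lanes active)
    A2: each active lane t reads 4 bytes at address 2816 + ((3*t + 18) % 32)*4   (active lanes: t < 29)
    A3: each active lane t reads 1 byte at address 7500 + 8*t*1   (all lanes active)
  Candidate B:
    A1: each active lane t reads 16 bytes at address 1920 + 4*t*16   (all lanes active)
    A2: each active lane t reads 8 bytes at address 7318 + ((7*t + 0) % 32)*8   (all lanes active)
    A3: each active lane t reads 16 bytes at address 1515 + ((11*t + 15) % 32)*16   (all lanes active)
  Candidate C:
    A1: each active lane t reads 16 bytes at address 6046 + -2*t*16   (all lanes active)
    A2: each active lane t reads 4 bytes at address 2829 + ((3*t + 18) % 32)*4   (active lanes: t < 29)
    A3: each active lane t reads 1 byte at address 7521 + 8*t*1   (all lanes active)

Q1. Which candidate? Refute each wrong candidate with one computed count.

B: A1 gives 32 transactions, not 17
C: A2 gives 3 transactions, not 2
A: all counts match (17,2,5)

Answer: A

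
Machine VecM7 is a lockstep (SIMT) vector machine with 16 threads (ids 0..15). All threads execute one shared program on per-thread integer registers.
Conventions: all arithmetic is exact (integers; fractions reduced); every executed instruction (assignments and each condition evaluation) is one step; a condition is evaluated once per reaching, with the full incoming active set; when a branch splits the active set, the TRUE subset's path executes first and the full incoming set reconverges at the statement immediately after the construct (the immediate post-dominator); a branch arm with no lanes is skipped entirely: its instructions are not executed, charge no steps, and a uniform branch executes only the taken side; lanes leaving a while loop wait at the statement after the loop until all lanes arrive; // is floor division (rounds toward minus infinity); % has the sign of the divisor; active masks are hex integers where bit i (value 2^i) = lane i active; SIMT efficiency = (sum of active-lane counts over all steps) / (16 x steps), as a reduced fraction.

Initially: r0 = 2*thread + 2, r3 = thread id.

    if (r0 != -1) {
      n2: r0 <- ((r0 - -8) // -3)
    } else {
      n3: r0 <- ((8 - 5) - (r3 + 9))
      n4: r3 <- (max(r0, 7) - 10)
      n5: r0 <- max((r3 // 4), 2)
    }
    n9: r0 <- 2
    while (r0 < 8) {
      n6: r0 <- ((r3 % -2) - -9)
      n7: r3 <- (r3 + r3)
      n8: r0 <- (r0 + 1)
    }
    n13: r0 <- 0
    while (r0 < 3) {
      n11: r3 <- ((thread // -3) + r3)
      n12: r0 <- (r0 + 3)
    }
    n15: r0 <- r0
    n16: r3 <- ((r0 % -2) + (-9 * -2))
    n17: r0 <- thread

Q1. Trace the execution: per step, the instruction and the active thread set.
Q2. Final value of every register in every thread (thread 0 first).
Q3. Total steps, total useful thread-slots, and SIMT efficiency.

step 0: eval (r0 != -1)              0xffff
step 1: r0 <- ((r0 - -8) // -3)      0xffff
step 2: r0 <- 2                      0xffff
step 3: eval (r0 < 8)                0xffff
step 4: r0 <- ((r3 % -2) - -9)       0xffff
step 5: r3 <- (r3 + r3)              0xffff
step 6: r0 <- (r0 + 1)               0xffff
step 7: eval (r0 < 8)                0xffff
step 8: r0 <- 0                      0xffff
step 9: eval (r0 < 3)                0xffff
step 10: r3 <- ((thread // -3) + r3)  0xffff
step 11: r0 <- (r0 + 3)               0xffff
step 12: eval (r0 < 3)                0xffff
step 13: r0 <- r0                     0xffff
step 14: r3 <- ((r0 % -2) + (-9 * -2)) 0xffff
step 15: r0 <- thread                 0xffff

Answer: 16 steps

r0: 0,1,2,3,4,5,6,7,8,9,10,11,12,13,14,15
r3: 17,17,17,17,17,17,17,17,17,17,17,17,17,17,17,17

steps = 16; useful = 256; efficiency = 256/256 = 1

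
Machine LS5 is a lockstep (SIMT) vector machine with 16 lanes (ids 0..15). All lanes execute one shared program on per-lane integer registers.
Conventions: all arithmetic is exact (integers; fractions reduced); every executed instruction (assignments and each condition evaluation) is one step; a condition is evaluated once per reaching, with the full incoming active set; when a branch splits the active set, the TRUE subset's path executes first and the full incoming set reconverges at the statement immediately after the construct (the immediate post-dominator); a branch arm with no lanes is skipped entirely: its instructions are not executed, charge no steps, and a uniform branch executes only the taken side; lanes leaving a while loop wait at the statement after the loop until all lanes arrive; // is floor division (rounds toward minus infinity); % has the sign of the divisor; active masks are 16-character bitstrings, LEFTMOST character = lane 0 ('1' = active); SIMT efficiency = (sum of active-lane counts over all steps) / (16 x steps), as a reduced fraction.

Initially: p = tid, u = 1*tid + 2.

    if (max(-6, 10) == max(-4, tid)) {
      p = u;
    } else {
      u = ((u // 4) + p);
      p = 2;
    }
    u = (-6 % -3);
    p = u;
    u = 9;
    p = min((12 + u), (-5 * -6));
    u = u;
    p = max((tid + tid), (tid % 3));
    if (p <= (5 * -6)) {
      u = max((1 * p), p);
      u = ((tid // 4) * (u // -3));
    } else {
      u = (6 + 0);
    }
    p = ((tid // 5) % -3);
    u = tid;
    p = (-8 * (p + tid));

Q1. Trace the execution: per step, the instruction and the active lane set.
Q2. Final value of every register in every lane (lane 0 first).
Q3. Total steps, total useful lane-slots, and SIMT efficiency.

step 0: eval (max(-6, 10) == max(-4, tid)) 1111111111111111
step 1: p <- u                       0000000000100000
step 2: u <- ((u // 4) + p)          1111111111011111
step 3: p <- 2                       1111111111011111
step 4: u <- (-6 % -3)               1111111111111111
step 5: p <- u                       1111111111111111
step 6: u <- 9                       1111111111111111
step 7: p <- min((12 + u), (-5 * -6)) 1111111111111111
step 8: u <- u                       1111111111111111
step 9: p <- max((tid + tid), (tid % 3)) 1111111111111111
step 10: eval (p <= (5 * -6))         1111111111111111
step 11: u <- (6 + 0)                 1111111111111111
step 12: p <- ((tid // 5) % -3)       1111111111111111
step 13: u <- tid                     1111111111111111
step 14: p <- (-8 * (p + tid))        1111111111111111

Answer: 15 steps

p: 0,-8,-16,-24,-32,-24,-32,-40,-48,-56,-72,-80,-88,-96,-104,-120
u: 0,1,2,3,4,5,6,7,8,9,10,11,12,13,14,15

steps = 15; useful = 223; efficiency = 223/240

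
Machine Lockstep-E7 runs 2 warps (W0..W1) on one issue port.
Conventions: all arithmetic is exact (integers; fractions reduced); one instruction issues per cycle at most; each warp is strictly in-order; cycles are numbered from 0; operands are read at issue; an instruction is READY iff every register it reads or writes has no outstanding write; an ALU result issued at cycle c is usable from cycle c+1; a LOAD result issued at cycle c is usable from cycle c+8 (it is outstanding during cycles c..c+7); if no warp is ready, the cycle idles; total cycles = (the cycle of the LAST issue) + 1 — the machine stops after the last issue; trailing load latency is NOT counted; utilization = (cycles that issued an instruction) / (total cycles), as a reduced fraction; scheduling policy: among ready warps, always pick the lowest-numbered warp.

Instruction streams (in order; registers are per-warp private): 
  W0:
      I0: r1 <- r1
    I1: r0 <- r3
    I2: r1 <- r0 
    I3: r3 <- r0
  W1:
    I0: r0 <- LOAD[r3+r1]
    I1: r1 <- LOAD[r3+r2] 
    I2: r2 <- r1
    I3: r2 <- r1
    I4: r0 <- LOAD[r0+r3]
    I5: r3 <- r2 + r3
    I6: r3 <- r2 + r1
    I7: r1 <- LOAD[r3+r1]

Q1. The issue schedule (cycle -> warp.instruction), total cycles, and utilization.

cycle 0: W0.I0
cycle 1: W0.I1
cycle 2: W0.I2
cycle 3: W0.I3
cycle 4: W1.I0
cycle 5: W1.I1
cycle 6: idle
cycle 7: idle
cycle 8: idle
cycle 9: idle
cycle 10: idle
cycle 11: idle
cycle 12: idle
cycle 13: W1.I2
cycle 14: W1.I3
cycle 15: W1.I4
cycle 16: W1.I5
cycle 17: W1.I6
cycle 18: W1.I7

Answer: 19 cycles, utilization 12/19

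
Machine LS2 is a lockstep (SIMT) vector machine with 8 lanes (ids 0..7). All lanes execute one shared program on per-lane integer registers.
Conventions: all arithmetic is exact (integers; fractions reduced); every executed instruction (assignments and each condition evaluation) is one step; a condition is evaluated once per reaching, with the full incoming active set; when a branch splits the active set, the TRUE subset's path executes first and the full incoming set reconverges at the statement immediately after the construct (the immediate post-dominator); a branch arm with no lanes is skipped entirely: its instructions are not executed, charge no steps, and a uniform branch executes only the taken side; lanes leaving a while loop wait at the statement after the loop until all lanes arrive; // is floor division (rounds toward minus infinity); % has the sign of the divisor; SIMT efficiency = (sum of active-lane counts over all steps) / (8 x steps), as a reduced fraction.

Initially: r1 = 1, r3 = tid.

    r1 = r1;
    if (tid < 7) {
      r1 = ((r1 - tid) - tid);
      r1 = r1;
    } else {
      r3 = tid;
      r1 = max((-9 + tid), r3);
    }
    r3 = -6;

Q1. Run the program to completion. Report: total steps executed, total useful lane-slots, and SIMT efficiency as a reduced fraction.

Answer: 7 steps, 40 useful, 5/7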